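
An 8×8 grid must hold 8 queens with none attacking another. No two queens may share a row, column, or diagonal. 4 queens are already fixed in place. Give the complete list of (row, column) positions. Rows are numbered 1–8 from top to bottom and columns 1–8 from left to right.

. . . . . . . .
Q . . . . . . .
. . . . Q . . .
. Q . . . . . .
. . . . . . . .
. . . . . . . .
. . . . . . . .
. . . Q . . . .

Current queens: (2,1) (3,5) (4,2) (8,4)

Row 1: attacked by (2,1)→{1,2}; (3,5)→{3,5,7}; (4,2)→{2,5}; (8,4)→{4}. Safe: 6, 8. Place at column 6.
Row 5: attacked by (1,6)→{2,6}; (2,1)→{1,4}; (3,5)→{3,5,7}; (4,2)→{1,2,3}; (8,4)→{1,4,7}. Safe: 8. Place at column 8.
Row 6: attacked by (1,6)→{1,6}; (2,1)→{1,5}; (3,5)→{2,5,8}; (4,2)→{2,4}; (5,8)→{7,8}; (8,4)→{2,4,6}. Safe: 3. Place at column 3.
Row 7: attacked by (1,6)→{6}; (2,1)→{1,6}; (3,5)→{1,5}; (4,2)→{2,5}; (5,8)→{6,8}; (6,3)→{2,3,4}; (8,4)→{3,4,5}. Safe: 7. Place at column 7.
Columns [6, 1, 5, 2, 8, 3, 7, 4], r−c [-5, 1, -2, 2, -3, 3, 0, 4], r+c [7, 3, 8, 6, 13, 9, 14, 12] are all distinct, so no two queens attack.

(1,6) (2,1) (3,5) (4,2) (5,8) (6,3) (7,7) (8,4)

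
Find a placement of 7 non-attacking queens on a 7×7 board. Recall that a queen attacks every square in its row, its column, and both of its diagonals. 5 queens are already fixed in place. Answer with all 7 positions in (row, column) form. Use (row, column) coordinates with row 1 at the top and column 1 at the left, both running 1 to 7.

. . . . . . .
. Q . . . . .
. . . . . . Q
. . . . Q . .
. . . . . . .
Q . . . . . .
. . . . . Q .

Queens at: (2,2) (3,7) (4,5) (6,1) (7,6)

Row 1: attacked by (2,2)→{1,2,3}; (3,7)→{5,7}; (4,5)→{2,5}; (6,1)→{1,6}; (7,6)→{6}. Safe: 4. Place at column 4.
Row 5: attacked by (1,4)→{4}; (2,2)→{2,5}; (3,7)→{5,7}; (4,5)→{4,5,6}; (6,1)→{1,2}; (7,6)→{4,6}. Safe: 3. Place at column 3.
Columns [4, 2, 7, 5, 3, 1, 6], r−c [-3, 0, -4, -1, 2, 5, 1], r+c [5, 4, 10, 9, 8, 7, 13] are all distinct, so no two queens attack.

(1,4) (2,2) (3,7) (4,5) (5,3) (6,1) (7,6)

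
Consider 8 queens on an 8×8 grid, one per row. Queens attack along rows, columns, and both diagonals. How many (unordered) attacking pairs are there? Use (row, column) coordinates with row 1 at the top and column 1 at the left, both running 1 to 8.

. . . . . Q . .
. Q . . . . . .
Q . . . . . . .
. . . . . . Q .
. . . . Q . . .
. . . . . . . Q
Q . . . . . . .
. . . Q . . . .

3

Same column: (3,1)–(7,1) (column 1).
Same diagonal: (2,2)–(3,1) (|2−3| = |2−1| = 1); (2,2)–(5,5) (|2−5| = |2−5| = 3).
Total attacking pairs: 3.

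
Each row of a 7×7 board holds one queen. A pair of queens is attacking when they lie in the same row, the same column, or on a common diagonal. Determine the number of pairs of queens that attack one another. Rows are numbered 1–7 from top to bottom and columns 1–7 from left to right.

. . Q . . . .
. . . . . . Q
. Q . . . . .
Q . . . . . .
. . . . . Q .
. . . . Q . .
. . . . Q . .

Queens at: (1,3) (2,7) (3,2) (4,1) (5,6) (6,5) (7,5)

4

Same column: (6,5)–(7,5) (column 5).
Same diagonal: (3,2)–(4,1) (|3−4| = |2−1| = 1); (3,2)–(6,5) (|3−6| = |2−5| = 3); (5,6)–(6,5) (|5−6| = |6−5| = 1).
Total attacking pairs: 4.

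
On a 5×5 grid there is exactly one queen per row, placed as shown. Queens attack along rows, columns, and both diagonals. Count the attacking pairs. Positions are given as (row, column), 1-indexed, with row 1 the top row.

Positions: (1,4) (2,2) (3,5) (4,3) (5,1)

0

All columns are distinct and no two queens satisfy |Δrow| = |Δcol|, so no pair attacks.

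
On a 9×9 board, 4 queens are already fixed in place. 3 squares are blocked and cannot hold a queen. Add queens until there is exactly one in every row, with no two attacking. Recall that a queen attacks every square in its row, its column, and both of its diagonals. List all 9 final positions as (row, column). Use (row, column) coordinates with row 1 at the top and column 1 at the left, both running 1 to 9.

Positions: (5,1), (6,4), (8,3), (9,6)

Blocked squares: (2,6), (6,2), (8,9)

Row 1: attacked by (5,1)→{1,5}; (6,4)→{4,9}; (8,3)→{3}; (9,6)→{6}. Safe: 2, 7, 8. Place at column 8.
Row 2: attacked by (1,8)→{7,8,9}; (5,1)→{1,4}; (6,4)→{4,8}; (8,3)→{3,9}; (9,6)→{6}. Blocked: 6. Safe: 2, 5. Place at column 5.
Row 3: attacked by (1,8)→{6,8}; (2,5)→{4,5,6}; (5,1)→{1,3}; (6,4)→{1,4,7}; (8,3)→{3,8}; (9,6)→{6}. Safe: 2, 9. Place at column 2.
Row 4: attacked by (1,8)→{5,8}; (2,5)→{3,5,7}; (3,2)→{1,2,3}; (5,1)→{1,2}; (6,4)→{2,4,6}; (8,3)→{3,7}; (9,6)→{1,6}. Safe: 9. Place at column 9.
Row 7: attacked by (1,8)→{2,8}; (2,5)→{5}; (3,2)→{2,6}; (4,9)→{6,9}; (5,1)→{1,3}; (6,4)→{3,4,5}; (8,3)→{2,3,4}; (9,6)→{4,6,8}. Safe: 7. Place at column 7.
Columns [8, 5, 2, 9, 1, 4, 7, 3, 6], r−c [-7, -3, 1, -5, 4, 2, 0, 5, 3], r+c [9, 7, 5, 13, 6, 10, 14, 11, 15] are all distinct, so no two queens attack.

(1,8) (2,5) (3,2) (4,9) (5,1) (6,4) (7,7) (8,3) (9,6)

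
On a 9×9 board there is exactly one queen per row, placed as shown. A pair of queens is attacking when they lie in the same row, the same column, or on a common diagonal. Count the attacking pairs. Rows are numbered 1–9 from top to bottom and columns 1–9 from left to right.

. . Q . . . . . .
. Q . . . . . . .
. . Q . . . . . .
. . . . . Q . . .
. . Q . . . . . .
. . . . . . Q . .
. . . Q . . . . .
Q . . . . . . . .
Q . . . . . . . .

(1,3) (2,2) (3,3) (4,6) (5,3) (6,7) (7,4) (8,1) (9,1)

Same column: (1,3)–(3,3) (column 3); (1,3)–(5,3) (column 3); (3,3)–(5,3) (column 3); (8,1)–(9,1) (column 1).
Same diagonal: (1,3)–(2,2) (|1−2| = |3−2| = 1); (1,3)–(4,6) (|1−4| = |3−6| = 3); (2,2)–(3,3) (|2−3| = |2−3| = 1); (4,6)–(9,1) (|4−9| = |6−1| = 5).
Total attacking pairs: 8.

8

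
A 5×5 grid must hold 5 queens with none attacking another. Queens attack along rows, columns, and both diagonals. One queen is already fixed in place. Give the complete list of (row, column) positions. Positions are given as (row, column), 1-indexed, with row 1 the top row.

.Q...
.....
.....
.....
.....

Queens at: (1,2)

(1,2) (2,4) (3,1) (4,3) (5,5)

Row 2: attacked by (1,2)→{1,2,3}. Safe: 4, 5. Place at column 4.
Row 3: attacked by (1,2)→{2,4}; (2,4)→{3,4,5}. Safe: 1. Place at column 1.
Row 4: attacked by (1,2)→{2,5}; (2,4)→{2,4}; (3,1)→{1,2}. Safe: 3. Place at column 3.
Row 5: attacked by (1,2)→{2}; (2,4)→{1,4}; (3,1)→{1,3}; (4,3)→{2,3,4}. Safe: 5. Place at column 5.
Columns [2, 4, 1, 3, 5], r−c [-1, -2, 2, 1, 0], r+c [3, 6, 4, 7, 10] are all distinct, so no two queens attack.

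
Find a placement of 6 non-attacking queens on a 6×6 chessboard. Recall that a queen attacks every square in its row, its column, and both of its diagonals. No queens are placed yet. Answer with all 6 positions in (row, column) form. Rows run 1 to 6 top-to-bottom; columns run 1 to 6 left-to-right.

Row 1: Safe: 1, 2, 3, 4, 5, 6. Place at column 4.
Row 2: attacked by (1,4)→{3,4,5}. Safe: 1, 2, 6. Place at column 1.
Row 3: attacked by (1,4)→{2,4,6}; (2,1)→{1,2}. Safe: 3, 5. Place at column 5.
Row 4: attacked by (1,4)→{1,4}; (2,1)→{1,3}; (3,5)→{4,5,6}. Safe: 2. Place at column 2.
Row 5: attacked by (1,4)→{4}; (2,1)→{1,4}; (3,5)→{3,5}; (4,2)→{1,2,3}. Safe: 6. Place at column 6.
Row 6: attacked by (1,4)→{4}; (2,1)→{1,5}; (3,5)→{2,5}; (4,2)→{2,4}; (5,6)→{5,6}. Safe: 3. Place at column 3.
Columns [4, 1, 5, 2, 6, 3], r−c [-3, 1, -2, 2, -1, 3], r+c [5, 3, 8, 6, 11, 9] are all distinct, so no two queens attack.

(1,4) (2,1) (3,5) (4,2) (5,6) (6,3)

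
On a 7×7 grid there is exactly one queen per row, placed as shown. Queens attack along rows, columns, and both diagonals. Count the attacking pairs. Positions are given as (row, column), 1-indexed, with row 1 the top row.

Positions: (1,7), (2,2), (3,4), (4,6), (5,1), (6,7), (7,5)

Same column: (1,7)–(6,7) (column 7).
Same diagonal: (3,4)–(6,7) (|3−6| = |4−7| = 3).
Total attacking pairs: 2.

2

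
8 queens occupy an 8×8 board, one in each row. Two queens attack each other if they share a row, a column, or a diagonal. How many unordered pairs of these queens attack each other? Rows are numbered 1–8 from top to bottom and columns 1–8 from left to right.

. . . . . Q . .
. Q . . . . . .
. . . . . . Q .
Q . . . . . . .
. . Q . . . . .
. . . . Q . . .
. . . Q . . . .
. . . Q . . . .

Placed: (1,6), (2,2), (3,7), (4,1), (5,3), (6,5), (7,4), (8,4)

Same column: (7,4)–(8,4) (column 4).
Same diagonal: (4,1)–(7,4) (|4−7| = |1−4| = 3); (6,5)–(7,4) (|6−7| = |5−4| = 1).
Total attacking pairs: 3.

3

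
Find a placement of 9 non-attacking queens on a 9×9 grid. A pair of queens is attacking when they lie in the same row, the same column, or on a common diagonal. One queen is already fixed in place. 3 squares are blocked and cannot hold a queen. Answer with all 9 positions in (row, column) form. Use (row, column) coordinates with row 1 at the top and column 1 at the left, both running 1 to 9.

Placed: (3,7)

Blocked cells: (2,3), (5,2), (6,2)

Row 1: attacked by (3,7)→{5,7,9}. Safe: 1, 2, 3, 4, 6, 8. Place at column 6.
Row 2: attacked by (1,6)→{5,6,7}; (3,7)→{6,7,8}. Blocked: 3. Safe: 1, 2, 4, 9. Place at column 4.
Row 4: attacked by (1,6)→{3,6,9}; (2,4)→{2,4,6}; (3,7)→{6,7,8}. Safe: 1, 5. Place at column 1.
Row 5: attacked by (1,6)→{2,6}; (2,4)→{1,4,7}; (3,7)→{5,7,9}; (4,1)→{1,2}. Blocked: 2. Safe: 3, 8. Place at column 8.
Row 6: attacked by (1,6)→{1,6}; (2,4)→{4,8}; (3,7)→{4,7}; (4,1)→{1,3}; (5,8)→{7,8,9}. Blocked: 2. Safe: 5. Place at column 5.
Row 7: attacked by (1,6)→{6}; (2,4)→{4,9}; (3,7)→{3,7}; (4,1)→{1,4}; (5,8)→{6,8}; (6,5)→{4,5,6}. Safe: 2. Place at column 2.
Row 8: attacked by (1,6)→{6}; (2,4)→{4}; (3,7)→{2,7}; (4,1)→{1,5}; (5,8)→{5,8}; (6,5)→{3,5,7}; (7,2)→{1,2,3}. Safe: 9. Place at column 9.
Row 9: attacked by (1,6)→{6}; (2,4)→{4}; (3,7)→{1,7}; (4,1)→{1,6}; (5,8)→{4,8}; (6,5)→{2,5,8}; (7,2)→{2,4}; (8,9)→{8,9}. Safe: 3. Place at column 3.
Columns [6, 4, 7, 1, 8, 5, 2, 9, 3], r−c [-5, -2, -4, 3, -3, 1, 5, -1, 6], r+c [7, 6, 10, 5, 13, 11, 9, 17, 12] are all distinct, so no two queens attack.

(1,6) (2,4) (3,7) (4,1) (5,8) (6,5) (7,2) (8,9) (9,3)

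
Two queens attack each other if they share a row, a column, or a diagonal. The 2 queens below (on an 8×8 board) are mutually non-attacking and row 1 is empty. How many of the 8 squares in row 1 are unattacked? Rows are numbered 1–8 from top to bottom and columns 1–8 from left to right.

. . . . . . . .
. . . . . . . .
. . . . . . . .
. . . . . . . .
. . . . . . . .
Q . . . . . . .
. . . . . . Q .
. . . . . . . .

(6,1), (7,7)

5

(6,1) attacks row 1 at column 1 and diagonals 6.
(7,7) attacks row 1 at column 7 and diagonals 1.
Attacked columns: {1, 6, 7}. Safe: {2, 3, 4, 5, 8}.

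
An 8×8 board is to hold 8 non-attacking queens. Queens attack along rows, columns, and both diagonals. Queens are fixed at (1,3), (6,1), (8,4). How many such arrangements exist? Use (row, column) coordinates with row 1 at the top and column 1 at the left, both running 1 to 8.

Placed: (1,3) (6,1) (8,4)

2

Branch on row 2: col 6 → 2; col 7 → 0; col 8 → 0.
Sum: 2 + 0 + 0 = 2.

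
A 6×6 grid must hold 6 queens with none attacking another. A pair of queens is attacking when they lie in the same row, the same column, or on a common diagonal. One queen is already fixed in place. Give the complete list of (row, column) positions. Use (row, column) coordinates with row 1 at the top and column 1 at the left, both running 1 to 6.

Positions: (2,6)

(1,3) (2,6) (3,2) (4,5) (5,1) (6,4)

Row 1: attacked by (2,6)→{5,6}. Safe: 1, 2, 3, 4. Place at column 3.
Row 3: attacked by (1,3)→{1,3,5}; (2,6)→{5,6}. Safe: 2, 4. Place at column 2.
Row 4: attacked by (1,3)→{3,6}; (2,6)→{4,6}; (3,2)→{1,2,3}. Safe: 5. Place at column 5.
Row 5: attacked by (1,3)→{3}; (2,6)→{3,6}; (3,2)→{2,4}; (4,5)→{4,5,6}. Safe: 1. Place at column 1.
Row 6: attacked by (1,3)→{3}; (2,6)→{2,6}; (3,2)→{2,5}; (4,5)→{3,5}; (5,1)→{1,2}. Safe: 4. Place at column 4.
Columns [3, 6, 2, 5, 1, 4], r−c [-2, -4, 1, -1, 4, 2], r+c [4, 8, 5, 9, 6, 10] are all distinct, so no two queens attack.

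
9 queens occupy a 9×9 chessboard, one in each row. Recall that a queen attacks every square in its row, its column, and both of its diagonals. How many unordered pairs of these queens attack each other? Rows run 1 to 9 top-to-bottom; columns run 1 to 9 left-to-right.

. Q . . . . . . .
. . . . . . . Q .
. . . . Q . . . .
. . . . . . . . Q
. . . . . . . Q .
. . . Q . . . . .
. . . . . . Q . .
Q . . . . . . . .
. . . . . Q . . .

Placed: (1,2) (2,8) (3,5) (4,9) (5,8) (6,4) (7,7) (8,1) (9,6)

3

Same column: (2,8)–(5,8) (column 8).
Same diagonal: (2,8)–(6,4) (|2−6| = |8−4| = 4); (4,9)–(5,8) (|4−5| = |9−8| = 1).
Total attacking pairs: 3.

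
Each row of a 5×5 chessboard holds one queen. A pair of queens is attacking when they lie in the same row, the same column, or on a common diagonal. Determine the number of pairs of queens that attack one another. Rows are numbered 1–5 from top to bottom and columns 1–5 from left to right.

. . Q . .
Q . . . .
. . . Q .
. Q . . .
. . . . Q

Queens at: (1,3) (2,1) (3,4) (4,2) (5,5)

All columns are distinct and no two queens satisfy |Δrow| = |Δcol|, so no pair attacks.

0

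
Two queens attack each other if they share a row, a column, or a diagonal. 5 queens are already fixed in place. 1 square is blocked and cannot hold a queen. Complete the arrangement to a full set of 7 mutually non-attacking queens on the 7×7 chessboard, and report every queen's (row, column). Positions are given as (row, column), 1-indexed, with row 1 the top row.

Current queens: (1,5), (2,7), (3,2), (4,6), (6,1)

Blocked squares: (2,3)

Row 5: attacked by (1,5)→{1,5}; (2,7)→{4,7}; (3,2)→{2,4}; (4,6)→{5,6,7}; (6,1)→{1,2}. Safe: 3. Place at column 3.
Row 7: attacked by (1,5)→{5}; (2,7)→{2,7}; (3,2)→{2,6}; (4,6)→{3,6}; (5,3)→{1,3,5}; (6,1)→{1,2}. Safe: 4. Place at column 4.
Columns [5, 7, 2, 6, 3, 1, 4], r−c [-4, -5, 1, -2, 2, 5, 3], r+c [6, 9, 5, 10, 8, 7, 11] are all distinct, so no two queens attack.

(1,5) (2,7) (3,2) (4,6) (5,3) (6,1) (7,4)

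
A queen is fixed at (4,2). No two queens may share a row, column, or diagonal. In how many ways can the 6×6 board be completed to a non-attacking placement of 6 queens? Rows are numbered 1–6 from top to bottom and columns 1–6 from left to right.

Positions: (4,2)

Branch on row 1: col 1 → 0; col 3 → 0; col 4 → 1; col 6 → 0.
Sum: 0 + 0 + 1 + 0 = 1.

1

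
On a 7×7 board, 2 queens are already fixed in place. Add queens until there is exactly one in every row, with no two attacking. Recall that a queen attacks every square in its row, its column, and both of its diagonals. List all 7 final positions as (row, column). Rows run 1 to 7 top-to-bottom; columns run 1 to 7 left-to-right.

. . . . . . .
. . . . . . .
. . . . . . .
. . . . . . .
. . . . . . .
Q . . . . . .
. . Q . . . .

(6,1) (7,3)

Row 1: attacked by (6,1)→{1,6}; (7,3)→{3}. Safe: 2, 4, 5, 7. Place at column 5.
Row 2: attacked by (1,5)→{4,5,6}; (6,1)→{1,5}; (7,3)→{3}. Safe: 2, 7. Place at column 7.
Row 3: attacked by (1,5)→{3,5,7}; (2,7)→{6,7}; (6,1)→{1,4}; (7,3)→{3,7}. Safe: 2. Place at column 2.
Row 4: attacked by (1,5)→{2,5}; (2,7)→{5,7}; (3,2)→{1,2,3}; (6,1)→{1,3}; (7,3)→{3,6}. Safe: 4. Place at column 4.
Row 5: attacked by (1,5)→{1,5}; (2,7)→{4,7}; (3,2)→{2,4}; (4,4)→{3,4,5}; (6,1)→{1,2}; (7,3)→{1,3,5}. Safe: 6. Place at column 6.
Columns [5, 7, 2, 4, 6, 1, 3], r−c [-4, -5, 1, 0, -1, 5, 4], r+c [6, 9, 5, 8, 11, 7, 10] are all distinct, so no two queens attack.

(1,5) (2,7) (3,2) (4,4) (5,6) (6,1) (7,3)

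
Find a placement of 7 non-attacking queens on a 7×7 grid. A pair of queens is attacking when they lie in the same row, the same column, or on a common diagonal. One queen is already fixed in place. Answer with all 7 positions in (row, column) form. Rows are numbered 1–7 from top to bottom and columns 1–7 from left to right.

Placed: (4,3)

Row 1: attacked by (4,3)→{3,6}. Safe: 1, 2, 4, 5, 7. Place at column 1.
Row 2: attacked by (1,1)→{1,2}; (4,3)→{1,3,5}. Safe: 4, 6, 7. Place at column 4.
Row 3: attacked by (1,1)→{1,3}; (2,4)→{3,4,5}; (4,3)→{2,3,4}. Safe: 6, 7. Place at column 7.
Row 5: attacked by (1,1)→{1,5}; (2,4)→{1,4,7}; (3,7)→{5,7}; (4,3)→{2,3,4}. Safe: 6. Place at column 6.
Row 6: attacked by (1,1)→{1,6}; (2,4)→{4}; (3,7)→{4,7}; (4,3)→{1,3,5}; (5,6)→{5,6,7}. Safe: 2. Place at column 2.
Row 7: attacked by (1,1)→{1,7}; (2,4)→{4}; (3,7)→{3,7}; (4,3)→{3,6}; (5,6)→{4,6}; (6,2)→{1,2,3}. Safe: 5. Place at column 5.
Columns [1, 4, 7, 3, 6, 2, 5], r−c [0, -2, -4, 1, -1, 4, 2], r+c [2, 6, 10, 7, 11, 8, 12] are all distinct, so no two queens attack.

(1,1) (2,4) (3,7) (4,3) (5,6) (6,2) (7,5)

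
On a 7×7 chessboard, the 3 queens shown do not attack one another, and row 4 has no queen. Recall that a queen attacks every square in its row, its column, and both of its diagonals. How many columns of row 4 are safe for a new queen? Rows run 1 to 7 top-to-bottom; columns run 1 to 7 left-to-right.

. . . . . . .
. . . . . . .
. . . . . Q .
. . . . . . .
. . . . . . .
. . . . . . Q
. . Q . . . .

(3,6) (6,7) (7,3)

(3,6) attacks row 4 at column 6 and diagonals 5, 7.
(6,7) attacks row 4 at column 7 and diagonals 5.
(7,3) attacks row 4 at column 3 and diagonals 6.
Attacked columns: {3, 5, 6, 7}. Safe: {1, 2, 4}.

3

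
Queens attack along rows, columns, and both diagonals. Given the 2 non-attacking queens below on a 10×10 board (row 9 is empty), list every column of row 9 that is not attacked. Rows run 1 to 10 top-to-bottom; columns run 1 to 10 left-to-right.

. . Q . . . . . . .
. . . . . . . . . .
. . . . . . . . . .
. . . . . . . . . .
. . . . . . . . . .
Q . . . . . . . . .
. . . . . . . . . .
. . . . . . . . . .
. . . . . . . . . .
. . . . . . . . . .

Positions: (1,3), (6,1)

columns 2, 5, 6, 7, 8, 9, 10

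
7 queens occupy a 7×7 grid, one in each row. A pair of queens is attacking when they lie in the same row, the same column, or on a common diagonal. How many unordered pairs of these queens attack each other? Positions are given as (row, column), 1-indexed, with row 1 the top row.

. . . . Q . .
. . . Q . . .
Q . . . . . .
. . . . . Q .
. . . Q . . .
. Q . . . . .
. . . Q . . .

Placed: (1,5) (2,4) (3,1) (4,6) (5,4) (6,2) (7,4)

5

Same column: (2,4)–(5,4) (column 4); (2,4)–(7,4) (column 4); (5,4)–(7,4) (column 4).
Same diagonal: (1,5)–(2,4) (|1−2| = |5−4| = 1); (2,4)–(4,6) (|2−4| = |4−6| = 2).
Total attacking pairs: 5.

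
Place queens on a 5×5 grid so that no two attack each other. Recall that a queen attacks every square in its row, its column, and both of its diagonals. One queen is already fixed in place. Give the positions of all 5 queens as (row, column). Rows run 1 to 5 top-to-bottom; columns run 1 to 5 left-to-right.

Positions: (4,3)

Row 1: attacked by (4,3)→{3}. Safe: 1, 2, 4, 5. Place at column 2.
Row 2: attacked by (1,2)→{1,2,3}; (4,3)→{1,3,5}. Safe: 4. Place at column 4.
Row 3: attacked by (1,2)→{2,4}; (2,4)→{3,4,5}; (4,3)→{2,3,4}. Safe: 1. Place at column 1.
Row 5: attacked by (1,2)→{2}; (2,4)→{1,4}; (3,1)→{1,3}; (4,3)→{2,3,4}. Safe: 5. Place at column 5.
Columns [2, 4, 1, 3, 5], r−c [-1, -2, 2, 1, 0], r+c [3, 6, 4, 7, 10] are all distinct, so no two queens attack.

(1,2) (2,4) (3,1) (4,3) (5,5)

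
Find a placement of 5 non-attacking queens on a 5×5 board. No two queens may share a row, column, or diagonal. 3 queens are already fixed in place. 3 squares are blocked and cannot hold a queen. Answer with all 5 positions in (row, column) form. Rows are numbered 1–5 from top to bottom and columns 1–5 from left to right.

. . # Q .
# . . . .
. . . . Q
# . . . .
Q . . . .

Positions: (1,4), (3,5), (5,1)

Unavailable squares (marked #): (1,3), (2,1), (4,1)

Row 2: attacked by (1,4)→{3,4,5}; (3,5)→{4,5}; (5,1)→{1,4}. Blocked: 1. Safe: 2. Place at column 2.
Row 4: attacked by (1,4)→{1,4}; (2,2)→{2,4}; (3,5)→{4,5}; (5,1)→{1,2}. Blocked: 1. Safe: 3. Place at column 3.
Columns [4, 2, 5, 3, 1], r−c [-3, 0, -2, 1, 4], r+c [5, 4, 8, 7, 6] are all distinct, so no two queens attack.

(1,4) (2,2) (3,5) (4,3) (5,1)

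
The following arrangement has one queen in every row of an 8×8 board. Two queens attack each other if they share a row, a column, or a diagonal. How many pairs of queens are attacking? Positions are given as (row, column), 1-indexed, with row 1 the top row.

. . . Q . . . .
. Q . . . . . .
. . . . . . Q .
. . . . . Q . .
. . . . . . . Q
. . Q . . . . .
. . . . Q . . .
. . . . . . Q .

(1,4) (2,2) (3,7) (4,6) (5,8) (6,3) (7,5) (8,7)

3

Same column: (3,7)–(8,7) (column 7).
Same diagonal: (1,4)–(5,8) (|1−5| = |4−8| = 4); (3,7)–(4,6) (|3−4| = |7−6| = 1).
Total attacking pairs: 3.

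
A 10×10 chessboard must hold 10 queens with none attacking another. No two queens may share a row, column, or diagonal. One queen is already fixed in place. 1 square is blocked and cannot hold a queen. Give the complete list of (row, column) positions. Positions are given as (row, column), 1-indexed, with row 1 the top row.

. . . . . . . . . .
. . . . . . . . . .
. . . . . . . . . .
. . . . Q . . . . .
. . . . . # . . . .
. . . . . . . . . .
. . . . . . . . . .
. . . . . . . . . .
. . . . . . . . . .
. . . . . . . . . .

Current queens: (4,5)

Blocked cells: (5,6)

(1,4) (2,8) (3,1) (4,5) (5,9) (6,2) (7,6) (8,10) (9,3) (10,7)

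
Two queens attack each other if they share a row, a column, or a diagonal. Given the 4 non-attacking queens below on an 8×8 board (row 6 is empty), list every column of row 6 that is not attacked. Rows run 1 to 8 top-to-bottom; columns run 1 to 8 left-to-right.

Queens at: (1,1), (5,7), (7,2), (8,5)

columns 4

(1,1) attacks row 6 at column 1 and diagonals 6.
(5,7) attacks row 6 at column 7 and diagonals 6, 8.
(7,2) attacks row 6 at column 2 and diagonals 1, 3.
(8,5) attacks row 6 at column 5 and diagonals 3, 7.
Attacked columns: {1, 2, 3, 5, 6, 7, 8}. Safe: {4}.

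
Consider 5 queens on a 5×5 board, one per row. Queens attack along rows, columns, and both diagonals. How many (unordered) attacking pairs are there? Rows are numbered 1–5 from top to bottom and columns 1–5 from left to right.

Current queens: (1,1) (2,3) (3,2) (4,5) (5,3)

3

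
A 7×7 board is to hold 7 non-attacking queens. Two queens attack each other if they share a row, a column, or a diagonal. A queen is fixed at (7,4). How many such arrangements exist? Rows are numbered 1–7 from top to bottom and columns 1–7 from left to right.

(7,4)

Branch on row 1: col 1 → 1; col 2 → 1; col 3 → 1; col 5 → 1; col 6 → 1; col 7 → 1.
Sum: 1 + 1 + 1 + 1 + 1 + 1 = 6.

6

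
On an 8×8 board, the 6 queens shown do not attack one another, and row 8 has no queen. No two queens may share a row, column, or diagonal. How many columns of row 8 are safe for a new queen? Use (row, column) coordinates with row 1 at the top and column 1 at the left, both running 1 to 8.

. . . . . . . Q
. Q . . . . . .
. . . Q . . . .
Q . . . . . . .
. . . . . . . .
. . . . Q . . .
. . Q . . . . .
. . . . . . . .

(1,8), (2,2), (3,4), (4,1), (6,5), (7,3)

1

(1,8) attacks row 8 at column 8 and diagonals 1.
(2,2) attacks row 8 at column 2 and diagonals 8.
(3,4) attacks row 8 at column 4.
(4,1) attacks row 8 at column 1 and diagonals 5.
(6,5) attacks row 8 at column 5 and diagonals 3, 7.
(7,3) attacks row 8 at column 3 and diagonals 2, 4.
Attacked columns: {1, 2, 3, 4, 5, 7, 8}. Safe: {6}.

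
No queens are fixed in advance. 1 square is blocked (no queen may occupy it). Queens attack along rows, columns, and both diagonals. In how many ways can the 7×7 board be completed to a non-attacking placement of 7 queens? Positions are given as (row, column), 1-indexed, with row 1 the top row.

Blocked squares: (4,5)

36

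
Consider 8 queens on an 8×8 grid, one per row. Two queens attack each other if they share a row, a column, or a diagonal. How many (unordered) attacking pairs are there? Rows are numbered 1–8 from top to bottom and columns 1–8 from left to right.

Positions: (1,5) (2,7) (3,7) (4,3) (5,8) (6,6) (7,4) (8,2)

3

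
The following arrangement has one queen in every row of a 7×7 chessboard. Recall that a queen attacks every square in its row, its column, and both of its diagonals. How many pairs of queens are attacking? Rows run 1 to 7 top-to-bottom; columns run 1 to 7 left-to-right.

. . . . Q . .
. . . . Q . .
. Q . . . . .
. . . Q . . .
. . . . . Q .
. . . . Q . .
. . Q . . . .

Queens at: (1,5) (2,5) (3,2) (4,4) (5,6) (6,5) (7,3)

Same column: (1,5)–(2,5) (column 5); (1,5)–(6,5) (column 5); (2,5)–(6,5) (column 5).
Same diagonal: (3,2)–(6,5) (|3−6| = |2−5| = 3); (5,6)–(6,5) (|5−6| = |6−5| = 1).
Total attacking pairs: 5.

5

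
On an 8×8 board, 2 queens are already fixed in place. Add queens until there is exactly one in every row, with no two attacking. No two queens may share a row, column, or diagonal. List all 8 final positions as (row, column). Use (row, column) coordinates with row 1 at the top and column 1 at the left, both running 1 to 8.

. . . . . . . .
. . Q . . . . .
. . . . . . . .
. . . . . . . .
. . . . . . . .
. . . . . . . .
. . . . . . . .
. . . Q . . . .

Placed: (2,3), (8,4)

(1,7) (2,3) (3,1) (4,6) (5,8) (6,5) (7,2) (8,4)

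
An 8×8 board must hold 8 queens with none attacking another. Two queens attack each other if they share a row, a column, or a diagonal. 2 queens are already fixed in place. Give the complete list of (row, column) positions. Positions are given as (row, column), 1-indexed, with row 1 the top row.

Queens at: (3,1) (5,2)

(1,8) (2,3) (3,1) (4,6) (5,2) (6,5) (7,7) (8,4)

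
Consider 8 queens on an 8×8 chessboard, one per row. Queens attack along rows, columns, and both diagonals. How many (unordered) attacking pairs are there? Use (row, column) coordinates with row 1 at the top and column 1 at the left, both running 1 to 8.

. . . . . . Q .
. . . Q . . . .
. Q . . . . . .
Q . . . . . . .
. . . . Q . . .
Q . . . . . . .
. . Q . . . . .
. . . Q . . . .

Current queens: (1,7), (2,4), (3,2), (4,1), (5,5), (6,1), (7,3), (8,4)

5

Same column: (2,4)–(8,4) (column 4); (4,1)–(6,1) (column 1).
Same diagonal: (3,2)–(4,1) (|3−4| = |2−1| = 1); (5,5)–(7,3) (|5−7| = |5−3| = 2); (7,3)–(8,4) (|7−8| = |3−4| = 1).
Total attacking pairs: 5.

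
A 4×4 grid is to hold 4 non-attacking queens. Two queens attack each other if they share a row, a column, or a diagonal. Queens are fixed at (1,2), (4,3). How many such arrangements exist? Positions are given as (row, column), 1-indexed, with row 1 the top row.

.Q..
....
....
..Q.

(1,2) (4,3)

1

Branch on row 2: col 4 → 1.
Sum: 1 = 1.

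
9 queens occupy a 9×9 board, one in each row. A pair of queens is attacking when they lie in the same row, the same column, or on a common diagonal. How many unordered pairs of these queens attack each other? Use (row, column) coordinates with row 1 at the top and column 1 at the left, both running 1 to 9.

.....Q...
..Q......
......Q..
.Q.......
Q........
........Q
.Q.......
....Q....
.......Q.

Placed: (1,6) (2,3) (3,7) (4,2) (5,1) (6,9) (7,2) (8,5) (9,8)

2

Same column: (4,2)–(7,2) (column 2).
Same diagonal: (4,2)–(5,1) (|4−5| = |2−1| = 1).
Total attacking pairs: 2.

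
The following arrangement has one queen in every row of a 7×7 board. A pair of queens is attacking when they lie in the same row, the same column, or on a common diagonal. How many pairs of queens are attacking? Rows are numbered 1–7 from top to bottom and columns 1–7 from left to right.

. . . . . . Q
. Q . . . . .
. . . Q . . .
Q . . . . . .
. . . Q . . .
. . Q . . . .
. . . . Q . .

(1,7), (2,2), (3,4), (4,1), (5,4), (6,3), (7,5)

3

Same column: (3,4)–(5,4) (column 4).
Same diagonal: (4,1)–(6,3) (|4−6| = |1−3| = 2); (5,4)–(6,3) (|5−6| = |4−3| = 1).
Total attacking pairs: 3.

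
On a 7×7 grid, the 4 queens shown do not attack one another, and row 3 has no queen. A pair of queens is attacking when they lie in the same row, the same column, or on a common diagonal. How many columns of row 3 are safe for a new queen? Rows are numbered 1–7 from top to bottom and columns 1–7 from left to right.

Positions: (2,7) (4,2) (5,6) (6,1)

(2,7) attacks row 3 at column 7 and diagonals 6.
(4,2) attacks row 3 at column 2 and diagonals 1, 3.
(5,6) attacks row 3 at column 6 and diagonals 4.
(6,1) attacks row 3 at column 1 and diagonals 4.
Attacked columns: {1, 2, 3, 4, 6, 7}. Safe: {5}.

1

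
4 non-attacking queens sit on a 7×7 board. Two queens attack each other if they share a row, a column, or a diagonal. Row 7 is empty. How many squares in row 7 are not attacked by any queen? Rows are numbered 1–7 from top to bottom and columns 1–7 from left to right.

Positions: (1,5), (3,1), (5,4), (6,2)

1

(1,5) attacks row 7 at column 5.
(3,1) attacks row 7 at column 1 and diagonals 5.
(5,4) attacks row 7 at column 4 and diagonals 2, 6.
(6,2) attacks row 7 at column 2 and diagonals 1, 3.
Attacked columns: {1, 2, 3, 4, 5, 6}. Safe: {7}.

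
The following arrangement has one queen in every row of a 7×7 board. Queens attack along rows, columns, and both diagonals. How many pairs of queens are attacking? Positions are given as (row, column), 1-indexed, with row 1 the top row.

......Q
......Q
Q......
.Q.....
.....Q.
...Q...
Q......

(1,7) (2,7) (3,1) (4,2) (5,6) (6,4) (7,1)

Same column: (1,7)–(2,7) (column 7); (3,1)–(7,1) (column 1).
Same diagonal: (1,7)–(7,1) (|1−7| = |7−1| = 6); (3,1)–(4,2) (|3−4| = |1−2| = 1); (3,1)–(6,4) (|3−6| = |1−4| = 3); (4,2)–(6,4) (|4−6| = |2−4| = 2).
Total attacking pairs: 6.

6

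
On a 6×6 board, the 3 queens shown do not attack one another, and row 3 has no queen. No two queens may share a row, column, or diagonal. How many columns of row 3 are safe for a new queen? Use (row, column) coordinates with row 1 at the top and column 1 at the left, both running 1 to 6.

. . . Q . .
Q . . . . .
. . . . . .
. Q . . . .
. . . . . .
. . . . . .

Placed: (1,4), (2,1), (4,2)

1

(1,4) attacks row 3 at column 4 and diagonals 2, 6.
(2,1) attacks row 3 at column 1 and diagonals 2.
(4,2) attacks row 3 at column 2 and diagonals 1, 3.
Attacked columns: {1, 2, 3, 4, 6}. Safe: {5}.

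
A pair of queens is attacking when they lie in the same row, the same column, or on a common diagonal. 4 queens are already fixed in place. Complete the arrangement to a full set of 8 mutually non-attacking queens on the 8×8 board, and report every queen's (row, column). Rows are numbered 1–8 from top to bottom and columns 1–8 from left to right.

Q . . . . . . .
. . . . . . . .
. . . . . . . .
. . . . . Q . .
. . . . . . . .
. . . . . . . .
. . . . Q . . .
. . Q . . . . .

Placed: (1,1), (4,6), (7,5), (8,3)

(1,1) (2,7) (3,4) (4,6) (5,8) (6,2) (7,5) (8,3)

Row 2: attacked by (1,1)→{1,2}; (4,6)→{4,6,8}; (7,5)→{5}; (8,3)→{3}. Safe: 7. Place at column 7.
Row 3: attacked by (1,1)→{1,3}; (2,7)→{6,7,8}; (4,6)→{5,6,7}; (7,5)→{1,5}; (8,3)→{3,8}. Safe: 2, 4. Place at column 4.
Row 5: attacked by (1,1)→{1,5}; (2,7)→{4,7}; (3,4)→{2,4,6}; (4,6)→{5,6,7}; (7,5)→{3,5,7}; (8,3)→{3,6}. Safe: 8. Place at column 8.
Row 6: attacked by (1,1)→{1,6}; (2,7)→{3,7}; (3,4)→{1,4,7}; (4,6)→{4,6,8}; (5,8)→{7,8}; (7,5)→{4,5,6}; (8,3)→{1,3,5}. Safe: 2. Place at column 2.
Columns [1, 7, 4, 6, 8, 2, 5, 3], r−c [0, -5, -1, -2, -3, 4, 2, 5], r+c [2, 9, 7, 10, 13, 8, 12, 11] are all distinct, so no two queens attack.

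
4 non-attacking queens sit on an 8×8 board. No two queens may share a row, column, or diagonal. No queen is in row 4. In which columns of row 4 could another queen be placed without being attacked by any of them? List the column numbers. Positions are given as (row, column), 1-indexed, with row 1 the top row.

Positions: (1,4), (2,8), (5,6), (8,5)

(1,4) attacks row 4 at column 4 and diagonals 1, 7.
(2,8) attacks row 4 at column 8 and diagonals 6.
(5,6) attacks row 4 at column 6 and diagonals 5, 7.
(8,5) attacks row 4 at column 5 and diagonals 1.
Attacked columns: {1, 4, 5, 6, 7, 8}. Safe: {2, 3}.

columns 2, 3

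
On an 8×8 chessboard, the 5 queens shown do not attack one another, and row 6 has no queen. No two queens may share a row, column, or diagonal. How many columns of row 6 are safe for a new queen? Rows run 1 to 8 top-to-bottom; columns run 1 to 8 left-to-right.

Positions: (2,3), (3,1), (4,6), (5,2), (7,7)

(2,3) attacks row 6 at column 3 and diagonals 7.
(3,1) attacks row 6 at column 1 and diagonals 4.
(4,6) attacks row 6 at column 6 and diagonals 4, 8.
(5,2) attacks row 6 at column 2 and diagonals 1, 3.
(7,7) attacks row 6 at column 7 and diagonals 6, 8.
Attacked columns: {1, 2, 3, 4, 6, 7, 8}. Safe: {5}.

1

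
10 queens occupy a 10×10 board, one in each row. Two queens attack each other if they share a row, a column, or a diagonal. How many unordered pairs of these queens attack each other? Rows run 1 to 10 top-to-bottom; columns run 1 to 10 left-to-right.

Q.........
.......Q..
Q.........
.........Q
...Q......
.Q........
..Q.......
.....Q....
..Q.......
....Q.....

7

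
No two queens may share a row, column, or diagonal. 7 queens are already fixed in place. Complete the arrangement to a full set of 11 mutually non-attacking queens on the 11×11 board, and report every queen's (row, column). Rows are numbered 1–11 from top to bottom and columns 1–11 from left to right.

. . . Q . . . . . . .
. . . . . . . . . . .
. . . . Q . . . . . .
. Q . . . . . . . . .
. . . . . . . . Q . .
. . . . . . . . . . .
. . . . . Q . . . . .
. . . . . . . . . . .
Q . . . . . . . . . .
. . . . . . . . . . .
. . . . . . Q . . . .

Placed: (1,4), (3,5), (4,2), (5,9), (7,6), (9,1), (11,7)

Row 2: attacked by (1,4)→{3,4,5}; (3,5)→{4,5,6}; (4,2)→{2,4}; (5,9)→{6,9}; (7,6)→{1,6,11}; (9,1)→{1,8}; (11,7)→{7}. Safe: 10. Place at column 10.
Row 6: attacked by (1,4)→{4,9}; (2,10)→{6,10}; (3,5)→{2,5,8}; (4,2)→{2,4}; (5,9)→{8,9,10}; (7,6)→{5,6,7}; (9,1)→{1,4}; (11,7)→{2,7}. Safe: 3, 11. Place at column 3.
Row 8: attacked by (1,4)→{4,11}; (2,10)→{4,10}; (3,5)→{5,10}; (4,2)→{2,6}; (5,9)→{6,9}; (6,3)→{1,3,5}; (7,6)→{5,6,7}; (9,1)→{1,2}; (11,7)→{4,7,10}. Safe: 8. Place at column 8.
Row 10: attacked by (1,4)→{4}; (2,10)→{2,10}; (3,5)→{5}; (4,2)→{2,8}; (5,9)→{4,9}; (6,3)→{3,7}; (7,6)→{3,6,9}; (8,8)→{6,8,10}; (9,1)→{1,2}; (11,7)→{6,7,8}. Safe: 11. Place at column 11.
Columns [4, 10, 5, 2, 9, 3, 6, 8, 1, 11, 7], r−c [-3, -8, -2, 2, -4, 3, 1, 0, 8, -1, 4], r+c [5, 12, 8, 6, 14, 9, 13, 16, 10, 21, 18] are all distinct, so no two queens attack.

(1,4) (2,10) (3,5) (4,2) (5,9) (6,3) (7,6) (8,8) (9,1) (10,11) (11,7)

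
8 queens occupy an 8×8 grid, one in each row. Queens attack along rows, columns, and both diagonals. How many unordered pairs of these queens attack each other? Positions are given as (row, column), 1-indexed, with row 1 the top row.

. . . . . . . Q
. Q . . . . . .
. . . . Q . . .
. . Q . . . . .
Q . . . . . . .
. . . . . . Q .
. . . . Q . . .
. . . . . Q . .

2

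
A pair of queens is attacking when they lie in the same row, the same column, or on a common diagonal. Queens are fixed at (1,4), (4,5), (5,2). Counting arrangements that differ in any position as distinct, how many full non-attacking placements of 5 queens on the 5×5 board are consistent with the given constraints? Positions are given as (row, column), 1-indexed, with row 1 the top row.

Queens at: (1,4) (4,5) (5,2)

Branch on row 2: col 1 → 1.
Sum: 1 = 1.

1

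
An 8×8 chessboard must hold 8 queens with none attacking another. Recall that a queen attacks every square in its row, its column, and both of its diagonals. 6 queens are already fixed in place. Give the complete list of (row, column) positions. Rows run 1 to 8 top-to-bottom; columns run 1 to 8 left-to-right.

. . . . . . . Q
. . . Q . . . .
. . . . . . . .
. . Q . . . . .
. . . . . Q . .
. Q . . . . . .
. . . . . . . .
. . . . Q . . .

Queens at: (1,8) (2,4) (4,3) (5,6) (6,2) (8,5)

Row 3: attacked by (1,8)→{6,8}; (2,4)→{3,4,5}; (4,3)→{2,3,4}; (5,6)→{4,6,8}; (6,2)→{2,5}; (8,5)→{5}. Safe: 1, 7. Place at column 1.
Row 7: attacked by (1,8)→{2,8}; (2,4)→{4}; (3,1)→{1,5}; (4,3)→{3,6}; (5,6)→{4,6,8}; (6,2)→{1,2,3}; (8,5)→{4,5,6}. Safe: 7. Place at column 7.
Columns [8, 4, 1, 3, 6, 2, 7, 5], r−c [-7, -2, 2, 1, -1, 4, 0, 3], r+c [9, 6, 4, 7, 11, 8, 14, 13] are all distinct, so no two queens attack.

(1,8) (2,4) (3,1) (4,3) (5,6) (6,2) (7,7) (8,5)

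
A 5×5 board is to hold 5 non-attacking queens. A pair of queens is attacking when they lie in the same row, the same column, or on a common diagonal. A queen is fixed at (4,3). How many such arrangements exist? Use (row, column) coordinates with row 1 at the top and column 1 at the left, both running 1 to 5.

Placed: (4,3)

Branch on row 1: col 1 → 0; col 2 → 1; col 4 → 1; col 5 → 0.
Sum: 0 + 1 + 1 + 0 = 2.

2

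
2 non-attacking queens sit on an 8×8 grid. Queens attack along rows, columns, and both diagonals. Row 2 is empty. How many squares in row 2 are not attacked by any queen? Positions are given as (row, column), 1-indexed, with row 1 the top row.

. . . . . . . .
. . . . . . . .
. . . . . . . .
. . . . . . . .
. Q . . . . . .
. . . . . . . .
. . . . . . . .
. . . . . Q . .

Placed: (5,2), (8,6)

5

(5,2) attacks row 2 at column 2 and diagonals 5.
(8,6) attacks row 2 at column 6.
Attacked columns: {2, 5, 6}. Safe: {1, 3, 4, 7, 8}.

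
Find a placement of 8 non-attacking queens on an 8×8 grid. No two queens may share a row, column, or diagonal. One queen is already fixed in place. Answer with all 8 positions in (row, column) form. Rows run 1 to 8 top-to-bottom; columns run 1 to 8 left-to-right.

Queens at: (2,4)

(1,8) (2,4) (3,1) (4,3) (5,6) (6,2) (7,7) (8,5)

Row 1: attacked by (2,4)→{3,4,5}. Safe: 1, 2, 6, 7, 8. Place at column 8.
Row 3: attacked by (1,8)→{6,8}; (2,4)→{3,4,5}. Safe: 1, 2, 7. Place at column 1.
Row 4: attacked by (1,8)→{5,8}; (2,4)→{2,4,6}; (3,1)→{1,2}. Safe: 3, 7. Place at column 3.
Row 5: attacked by (1,8)→{4,8}; (2,4)→{1,4,7}; (3,1)→{1,3}; (4,3)→{2,3,4}. Safe: 5, 6. Place at column 6.
Row 6: attacked by (1,8)→{3,8}; (2,4)→{4,8}; (3,1)→{1,4}; (4,3)→{1,3,5}; (5,6)→{5,6,7}. Safe: 2. Place at column 2.
Row 7: attacked by (1,8)→{2,8}; (2,4)→{4}; (3,1)→{1,5}; (4,3)→{3,6}; (5,6)→{4,6,8}; (6,2)→{1,2,3}. Safe: 7. Place at column 7.
Row 8: attacked by (1,8)→{1,8}; (2,4)→{4}; (3,1)→{1,6}; (4,3)→{3,7}; (5,6)→{3,6}; (6,2)→{2,4}; (7,7)→{6,7,8}. Safe: 5. Place at column 5.
Columns [8, 4, 1, 3, 6, 2, 7, 5], r−c [-7, -2, 2, 1, -1, 4, 0, 3], r+c [9, 6, 4, 7, 11, 8, 14, 13] are all distinct, so no two queens attack.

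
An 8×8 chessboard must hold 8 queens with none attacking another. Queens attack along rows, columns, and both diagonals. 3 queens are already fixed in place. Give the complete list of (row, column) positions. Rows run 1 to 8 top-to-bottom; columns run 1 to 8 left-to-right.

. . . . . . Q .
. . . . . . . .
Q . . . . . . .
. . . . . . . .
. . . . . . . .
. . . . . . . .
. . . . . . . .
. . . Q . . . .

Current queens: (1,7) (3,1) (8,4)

Row 2: attacked by (1,7)→{6,7,8}; (3,1)→{1,2}; (8,4)→{4}. Safe: 3, 5. Place at column 3.
Row 4: attacked by (1,7)→{4,7}; (2,3)→{1,3,5}; (3,1)→{1,2}; (8,4)→{4,8}. Safe: 6. Place at column 6.
Row 5: attacked by (1,7)→{3,7}; (2,3)→{3,6}; (3,1)→{1,3}; (4,6)→{5,6,7}; (8,4)→{1,4,7}. Safe: 2, 8. Place at column 8.
Row 6: attacked by (1,7)→{2,7}; (2,3)→{3,7}; (3,1)→{1,4}; (4,6)→{4,6,8}; (5,8)→{7,8}; (8,4)→{2,4,6}. Safe: 5. Place at column 5.
Row 7: attacked by (1,7)→{1,7}; (2,3)→{3,8}; (3,1)→{1,5}; (4,6)→{3,6}; (5,8)→{6,8}; (6,5)→{4,5,6}; (8,4)→{3,4,5}. Safe: 2. Place at column 2.
Columns [7, 3, 1, 6, 8, 5, 2, 4], r−c [-6, -1, 2, -2, -3, 1, 5, 4], r+c [8, 5, 4, 10, 13, 11, 9, 12] are all distinct, so no two queens attack.

(1,7) (2,3) (3,1) (4,6) (5,8) (6,5) (7,2) (8,4)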